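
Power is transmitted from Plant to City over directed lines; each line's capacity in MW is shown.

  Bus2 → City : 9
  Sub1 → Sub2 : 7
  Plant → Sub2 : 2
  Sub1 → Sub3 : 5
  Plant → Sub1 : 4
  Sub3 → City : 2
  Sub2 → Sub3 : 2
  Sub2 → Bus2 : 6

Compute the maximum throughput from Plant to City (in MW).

Augment Plant→Sub2→Bus2→City: bottleneck 2, flow now 2.
Augment Plant→Sub1→Sub3→City: bottleneck 2, flow now 4.
Augment Plant→Sub1→Sub2→Bus2→City: bottleneck 2, flow now 6.
No augmenting path remains; maximum flow = 6.
In the residual graph, reachable from Plant: {Plant}.
Min-cut edges: Plant→Sub2 (2), Plant→Sub1 (4); capacity 2 + 4 = 6.
This cut is saturated, so no flow can exceed 6.

6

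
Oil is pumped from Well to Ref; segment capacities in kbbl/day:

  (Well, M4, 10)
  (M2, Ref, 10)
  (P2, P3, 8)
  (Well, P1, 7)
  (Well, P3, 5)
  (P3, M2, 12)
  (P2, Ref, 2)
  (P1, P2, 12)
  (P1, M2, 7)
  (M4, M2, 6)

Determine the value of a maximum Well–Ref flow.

Augment Well→P3→M2→Ref: bottleneck 5, flow now 5.
Augment Well→M4→M2→Ref: bottleneck 5, flow now 10.
Augment Well→P1→P2→Ref: bottleneck 2, flow now 12.
No augmenting path remains; maximum flow = 12.
In the residual graph, reachable from Well: {Well, P3, M4, P1, M2, P2}.
Min-cut edges: M2→Ref (10), P2→Ref (2); capacity 10 + 2 = 12.
This cut is saturated, so no flow can exceed 12.

12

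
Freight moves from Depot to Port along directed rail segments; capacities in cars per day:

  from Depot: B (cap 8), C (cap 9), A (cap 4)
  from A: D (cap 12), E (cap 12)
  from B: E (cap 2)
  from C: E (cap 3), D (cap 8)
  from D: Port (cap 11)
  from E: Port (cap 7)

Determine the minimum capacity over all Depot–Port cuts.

Augment Depot→A→D→Port: bottleneck 4, flow now 4.
Augment Depot→B→E→Port: bottleneck 2, flow now 6.
Augment Depot→C→D→Port: bottleneck 7, flow now 13.
Augment Depot→C→E→Port: bottleneck 2, flow now 15.
No augmenting path remains; maximum flow = 15.
By max-flow min-cut, the minimum cut capacity equals the max flow.
In the residual graph, reachable from Depot: {Depot, B}.
Min-cut edges: Depot→A (4), Depot→C (9), B→E (2); capacity 4 + 9 + 2 = 15.

15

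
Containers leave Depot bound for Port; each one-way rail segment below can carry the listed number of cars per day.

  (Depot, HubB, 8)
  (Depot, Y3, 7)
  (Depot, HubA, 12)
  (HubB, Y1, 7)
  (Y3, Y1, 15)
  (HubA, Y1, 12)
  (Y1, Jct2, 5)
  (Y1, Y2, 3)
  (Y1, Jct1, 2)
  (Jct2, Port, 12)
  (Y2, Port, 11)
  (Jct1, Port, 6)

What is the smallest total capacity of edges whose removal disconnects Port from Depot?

10

Augment Depot→HubB→Y1→Jct2→Port: bottleneck 5, flow now 5.
Augment Depot→HubB→Y1→Y2→Port: bottleneck 2, flow now 7.
Augment Depot→Y3→Y1→Y2→Port: bottleneck 1, flow now 8.
Augment Depot→Y3→Y1→Jct1→Port: bottleneck 2, flow now 10.
No augmenting path remains; maximum flow = 10.
By max-flow min-cut, the minimum cut capacity equals the max flow.
In the residual graph, reachable from Depot: {Depot, HubB, Y3, HubA, Y1}.
Min-cut edges: Y1→Jct2 (5), Y1→Y2 (3), Y1→Jct1 (2); capacity 5 + 3 + 2 = 10.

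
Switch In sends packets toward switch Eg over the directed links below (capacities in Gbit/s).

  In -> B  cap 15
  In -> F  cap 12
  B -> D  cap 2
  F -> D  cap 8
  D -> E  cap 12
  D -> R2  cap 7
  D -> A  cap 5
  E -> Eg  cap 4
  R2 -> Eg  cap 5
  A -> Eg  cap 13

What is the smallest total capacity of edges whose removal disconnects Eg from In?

Augment In→B→D→E→Eg: bottleneck 2, flow now 2.
Augment In→F→D→E→Eg: bottleneck 2, flow now 4.
Augment In→F→D→R2→Eg: bottleneck 5, flow now 9.
Augment In→F→D→A→Eg: bottleneck 1, flow now 10.
No augmenting path remains; maximum flow = 10.
By max-flow min-cut, the minimum cut capacity equals the max flow.
In the residual graph, reachable from In: {In, B, F}.
Min-cut edges: B→D (2), F→D (8); capacity 2 + 8 = 10.

10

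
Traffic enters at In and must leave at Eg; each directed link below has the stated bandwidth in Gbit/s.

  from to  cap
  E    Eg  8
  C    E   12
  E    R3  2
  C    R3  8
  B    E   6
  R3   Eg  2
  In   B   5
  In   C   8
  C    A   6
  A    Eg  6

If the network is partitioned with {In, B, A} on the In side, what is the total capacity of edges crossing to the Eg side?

20

Edges leaving {In, B, A}: In→C (8), B→E (6), A→Eg (6).
Cut capacity = 8 + 6 + 6 = 20.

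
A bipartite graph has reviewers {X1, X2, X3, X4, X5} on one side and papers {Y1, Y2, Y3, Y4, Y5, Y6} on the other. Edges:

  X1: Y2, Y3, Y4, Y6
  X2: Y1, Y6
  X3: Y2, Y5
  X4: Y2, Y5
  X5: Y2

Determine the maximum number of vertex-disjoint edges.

Unit-capacity flow: source→left, listed edges, right→sink; max matching = max flow.
Augmenting path X1→Y2 (+1); matched 1.
Augmenting path X2→Y1 (+1); matched 2.
Augmenting path X3→Y5 (+1); matched 3.
Augmenting path X4→Y2→X1→Y3 (+1); matched 4.
No augmenting path remains; maximum matching = 4.
König certificate: {X1, X2, Y2, Y5} is a vertex cover of size 4 (every listed pair touches it), so no matching can be larger.

4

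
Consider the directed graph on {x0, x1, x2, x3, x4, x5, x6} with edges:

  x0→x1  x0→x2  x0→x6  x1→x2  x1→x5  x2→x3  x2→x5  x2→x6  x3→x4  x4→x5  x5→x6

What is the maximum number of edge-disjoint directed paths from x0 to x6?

Assign every edge capacity 1; by Menger, the answer equals the max flow.
Path x0→x6 (+1); total 1.
Path x0→x2→x6 (+1); total 2.
Path x0→x1→x5→x6 (+1); total 3.
No residual x0→x6 path; max flow = 3.
Certifying cut of size 3: {x0→x1, x0→x2, x0→x6}.

3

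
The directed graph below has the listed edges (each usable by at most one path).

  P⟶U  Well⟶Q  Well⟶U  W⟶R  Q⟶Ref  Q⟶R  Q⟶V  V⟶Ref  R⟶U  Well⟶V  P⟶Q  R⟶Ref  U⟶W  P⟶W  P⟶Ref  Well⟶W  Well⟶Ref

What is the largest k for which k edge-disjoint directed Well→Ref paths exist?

4

Assign every edge capacity 1; by Menger, the answer equals the max flow.
Path Well→Ref (+1); total 1.
Path Well→Q→Ref (+1); total 2.
Path Well→V→Ref (+1); total 3.
Path Well→W→R→Ref (+1); total 4.
No residual Well→Ref path; max flow = 4.
Certifying cut of size 4: {W→R, Well→Q, Well→Ref, Well→V}.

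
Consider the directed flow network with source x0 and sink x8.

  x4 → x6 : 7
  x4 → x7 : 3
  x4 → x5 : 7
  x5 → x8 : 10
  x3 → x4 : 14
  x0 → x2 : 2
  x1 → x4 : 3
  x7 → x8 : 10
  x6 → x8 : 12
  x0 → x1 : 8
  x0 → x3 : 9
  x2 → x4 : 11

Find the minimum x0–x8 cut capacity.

Augment x0→x1→x4→x5→x8: bottleneck 3, flow now 3.
Augment x0→x2→x4→x5→x8: bottleneck 2, flow now 5.
Augment x0→x3→x4→x5→x8: bottleneck 2, flow now 7.
Augment x0→x3→x4→x6→x8: bottleneck 7, flow now 14.
No augmenting path remains; maximum flow = 14.
By max-flow min-cut, the minimum cut capacity equals the max flow.
In the residual graph, reachable from x0: {x0, x1}.
Min-cut edges: x0→x2 (2), x0→x3 (9), x1→x4 (3); capacity 2 + 9 + 3 = 14.

14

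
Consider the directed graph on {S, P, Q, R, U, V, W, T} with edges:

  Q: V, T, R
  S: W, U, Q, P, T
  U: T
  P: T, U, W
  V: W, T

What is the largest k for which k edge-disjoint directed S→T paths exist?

Assign every edge capacity 1; by Menger, the answer equals the max flow.
Path S→T (+1); total 1.
Path S→P→T (+1); total 2.
Path S→Q→T (+1); total 3.
Path S→U→T (+1); total 4.
No residual S→T path; max flow = 4.
Certifying cut of size 4: {S→P, S→Q, S→T, S→U}.

4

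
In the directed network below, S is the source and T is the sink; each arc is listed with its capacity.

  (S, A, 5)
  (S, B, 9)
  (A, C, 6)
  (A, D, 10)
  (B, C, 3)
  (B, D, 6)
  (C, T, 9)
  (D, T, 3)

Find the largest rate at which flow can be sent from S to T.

Augment S→A→C→T: bottleneck 5, flow now 5.
Augment S→B→C→T: bottleneck 3, flow now 8.
Augment S→B→D→T: bottleneck 3, flow now 11.
No augmenting path remains; maximum flow = 11.
In the residual graph, reachable from S: {S, B, D}.
Min-cut edges: S→A (5), B→C (3), D→T (3); capacity 5 + 3 + 3 = 11.
This cut is saturated, so no flow can exceed 11.

11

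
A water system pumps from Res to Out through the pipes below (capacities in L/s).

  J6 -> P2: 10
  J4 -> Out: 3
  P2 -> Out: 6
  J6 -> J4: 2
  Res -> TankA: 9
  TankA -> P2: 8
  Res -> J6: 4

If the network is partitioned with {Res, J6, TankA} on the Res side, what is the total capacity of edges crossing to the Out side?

20

Edges leaving {Res, J6, TankA}: J6→J4 (2), J6→P2 (10), TankA→P2 (8).
Cut capacity = 2 + 10 + 8 = 20.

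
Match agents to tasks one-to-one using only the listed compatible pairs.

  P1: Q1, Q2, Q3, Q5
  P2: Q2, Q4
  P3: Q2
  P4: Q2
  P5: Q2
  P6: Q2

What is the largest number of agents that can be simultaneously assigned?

Unit-capacity flow: source→left, listed edges, right→sink; max matching = max flow.
Augmenting path P1→Q1 (+1); matched 1.
Augmenting path P2→Q2 (+1); matched 2.
Augmenting path P3→Q2→P2→Q4 (+1); matched 3.
No augmenting path remains; maximum matching = 3.
König certificate: {P1, P2, Q2} is a vertex cover of size 3 (every listed pair touches it), so no matching can be larger.

3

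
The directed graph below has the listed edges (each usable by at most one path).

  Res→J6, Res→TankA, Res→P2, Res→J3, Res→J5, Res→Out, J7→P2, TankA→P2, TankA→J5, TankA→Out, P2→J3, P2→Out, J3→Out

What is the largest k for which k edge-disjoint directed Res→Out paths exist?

Assign every edge capacity 1; by Menger, the answer equals the max flow.
Path Res→Out (+1); total 1.
Path Res→TankA→Out (+1); total 2.
Path Res→P2→Out (+1); total 3.
Path Res→J3→Out (+1); total 4.
No residual Res→Out path; max flow = 4.
Certifying cut of size 4: {Res→J3, Res→Out, Res→P2, Res→TankA}.

4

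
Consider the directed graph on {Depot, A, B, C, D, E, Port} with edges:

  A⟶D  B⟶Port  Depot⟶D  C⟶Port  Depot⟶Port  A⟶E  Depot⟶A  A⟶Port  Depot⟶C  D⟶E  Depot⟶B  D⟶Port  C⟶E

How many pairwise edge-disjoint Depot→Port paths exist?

5

Assign every edge capacity 1; by Menger, the answer equals the max flow.
Path Depot→Port (+1); total 1.
Path Depot→A→Port (+1); total 2.
Path Depot→B→Port (+1); total 3.
Path Depot→C→Port (+1); total 4.
Path Depot→D→Port (+1); total 5.
No residual Depot→Port path; max flow = 5.
Certifying cut of size 5: {Depot→A, Depot→B, Depot→C, Depot→D, Depot→Port}.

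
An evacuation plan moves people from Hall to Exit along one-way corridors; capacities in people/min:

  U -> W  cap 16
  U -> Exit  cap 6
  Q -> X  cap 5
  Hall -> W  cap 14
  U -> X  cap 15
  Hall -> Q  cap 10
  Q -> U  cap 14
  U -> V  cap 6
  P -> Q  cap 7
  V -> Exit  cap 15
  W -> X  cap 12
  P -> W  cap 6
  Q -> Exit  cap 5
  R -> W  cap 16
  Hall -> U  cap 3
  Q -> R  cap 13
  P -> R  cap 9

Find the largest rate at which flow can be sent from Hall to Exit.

Augment Hall→Q→Exit: bottleneck 5, flow now 5.
Augment Hall→U→Exit: bottleneck 3, flow now 8.
Augment Hall→Q→U→Exit: bottleneck 3, flow now 11.
Augment Hall→Q→U→V→Exit: bottleneck 2, flow now 13.
No augmenting path remains; maximum flow = 13.
In the residual graph, reachable from Hall: {Hall, W, X}.
Min-cut edges: Hall→Q (10), Hall→U (3); capacity 10 + 3 = 13.
This cut is saturated, so no flow can exceed 13.

13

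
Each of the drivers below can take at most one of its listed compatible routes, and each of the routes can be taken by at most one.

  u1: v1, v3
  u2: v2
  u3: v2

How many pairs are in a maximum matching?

Unit-capacity flow: source→left, listed edges, right→sink; max matching = max flow.
Augmenting path u1→v1 (+1); matched 1.
Augmenting path u2→v2 (+1); matched 2.
No augmenting path remains; maximum matching = 2.
König certificate: {u1, v2} is a vertex cover of size 2 (every listed pair touches it), so no matching can be larger.

2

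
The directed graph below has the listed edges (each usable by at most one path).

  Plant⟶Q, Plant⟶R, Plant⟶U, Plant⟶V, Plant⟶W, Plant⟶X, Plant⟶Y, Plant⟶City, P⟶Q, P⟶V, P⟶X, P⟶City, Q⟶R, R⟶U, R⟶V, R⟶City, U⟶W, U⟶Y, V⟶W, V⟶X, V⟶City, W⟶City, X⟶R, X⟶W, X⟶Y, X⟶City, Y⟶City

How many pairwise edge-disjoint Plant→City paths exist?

Assign every edge capacity 1; by Menger, the answer equals the max flow.
Path Plant→City (+1); total 1.
Path Plant→R→City (+1); total 2.
Path Plant→V→City (+1); total 3.
Path Plant→W→City (+1); total 4.
Path Plant→X→City (+1); total 5.
Path Plant→Y→City (+1); total 6.
No residual Plant→City path; max flow = 6.
Certifying cut of size 6: {Plant→City, R→City, V→City, W→City, X→City, Y→City}.

6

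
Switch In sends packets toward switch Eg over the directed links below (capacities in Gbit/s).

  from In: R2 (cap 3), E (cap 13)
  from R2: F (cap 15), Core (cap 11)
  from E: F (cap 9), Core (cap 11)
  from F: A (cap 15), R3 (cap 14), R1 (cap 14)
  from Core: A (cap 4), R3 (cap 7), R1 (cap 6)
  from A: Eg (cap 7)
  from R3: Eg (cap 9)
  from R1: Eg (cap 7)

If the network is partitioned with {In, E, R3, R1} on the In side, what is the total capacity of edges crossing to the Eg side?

39

Edges leaving {In, E, R3, R1}: In→R2 (3), E→F (9), E→Core (11), R3→Eg (9), R1→Eg (7).
Cut capacity = 3 + 9 + 11 + 9 + 7 = 39.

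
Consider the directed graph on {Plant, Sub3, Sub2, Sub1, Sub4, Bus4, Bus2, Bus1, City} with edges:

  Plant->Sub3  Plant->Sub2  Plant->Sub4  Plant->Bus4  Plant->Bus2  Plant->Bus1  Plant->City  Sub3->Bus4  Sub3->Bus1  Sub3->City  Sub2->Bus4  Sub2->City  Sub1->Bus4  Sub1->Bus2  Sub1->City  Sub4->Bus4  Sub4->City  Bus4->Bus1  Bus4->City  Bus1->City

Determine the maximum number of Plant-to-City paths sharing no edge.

Assign every edge capacity 1; by Menger, the answer equals the max flow.
Path Plant→City (+1); total 1.
Path Plant→Sub3→City (+1); total 2.
Path Plant→Sub2→City (+1); total 3.
Path Plant→Sub4→City (+1); total 4.
Path Plant→Bus4→City (+1); total 5.
Path Plant→Bus1→City (+1); total 6.
No residual Plant→City path; max flow = 6.
Certifying cut of size 6: {Plant→Bus1, Plant→Bus4, Plant→City, Plant→Sub2, Plant→Sub3, Plant→Sub4}.

6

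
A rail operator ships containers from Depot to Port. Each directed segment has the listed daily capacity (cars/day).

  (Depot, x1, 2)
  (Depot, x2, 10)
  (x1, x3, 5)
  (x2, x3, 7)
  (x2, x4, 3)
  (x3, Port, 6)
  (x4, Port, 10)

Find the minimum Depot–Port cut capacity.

9

Augment Depot→x1→x3→Port: bottleneck 2, flow now 2.
Augment Depot→x2→x3→Port: bottleneck 4, flow now 6.
Augment Depot→x2→x4→Port: bottleneck 3, flow now 9.
No augmenting path remains; maximum flow = 9.
By max-flow min-cut, the minimum cut capacity equals the max flow.
In the residual graph, reachable from Depot: {Depot, x1, x2, x3}.
Min-cut edges: x2→x4 (3), x3→Port (6); capacity 3 + 6 = 9.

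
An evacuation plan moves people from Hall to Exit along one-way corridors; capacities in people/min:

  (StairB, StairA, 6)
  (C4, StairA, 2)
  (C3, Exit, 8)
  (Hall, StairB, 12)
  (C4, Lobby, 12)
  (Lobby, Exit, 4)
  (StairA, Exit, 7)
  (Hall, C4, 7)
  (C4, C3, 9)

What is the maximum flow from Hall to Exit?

Augment Hall→StairB→StairA→Exit: bottleneck 6, flow now 6.
Augment Hall→C4→Lobby→Exit: bottleneck 4, flow now 10.
Augment Hall→C4→StairA→Exit: bottleneck 1, flow now 11.
Augment Hall→C4→C3→Exit: bottleneck 2, flow now 13.
No augmenting path remains; maximum flow = 13.
In the residual graph, reachable from Hall: {Hall, StairB}.
Min-cut edges: Hall→C4 (7), StairB→StairA (6); capacity 7 + 6 = 13.
This cut is saturated, so no flow can exceed 13.

13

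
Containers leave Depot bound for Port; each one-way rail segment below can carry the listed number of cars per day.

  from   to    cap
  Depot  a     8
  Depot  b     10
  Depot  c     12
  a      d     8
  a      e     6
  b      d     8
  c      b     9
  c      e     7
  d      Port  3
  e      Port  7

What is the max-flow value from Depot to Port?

10

Augment Depot→a→d→Port: bottleneck 3, flow now 3.
Augment Depot→a→e→Port: bottleneck 5, flow now 8.
Augment Depot→c→e→Port: bottleneck 2, flow now 10.
No augmenting path remains; maximum flow = 10.
In the residual graph, reachable from Depot: {Depot, a, b, c, d, e}.
Min-cut edges: d→Port (3), e→Port (7); capacity 3 + 7 = 10.
This cut is saturated, so no flow can exceed 10.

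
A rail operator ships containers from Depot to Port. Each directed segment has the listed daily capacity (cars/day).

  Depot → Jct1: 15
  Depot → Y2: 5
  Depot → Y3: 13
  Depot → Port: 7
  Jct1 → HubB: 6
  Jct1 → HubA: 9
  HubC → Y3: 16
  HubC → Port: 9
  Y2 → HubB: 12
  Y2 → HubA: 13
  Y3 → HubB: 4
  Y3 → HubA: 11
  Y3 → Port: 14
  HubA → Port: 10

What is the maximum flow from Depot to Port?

Augment Depot→Port: bottleneck 7, flow now 7.
Augment Depot→Y3→Port: bottleneck 13, flow now 20.
Augment Depot→Jct1→HubA→Port: bottleneck 9, flow now 29.
Augment Depot→Y2→HubA→Port: bottleneck 1, flow now 30.
No augmenting path remains; maximum flow = 30.
In the residual graph, reachable from Depot: {Depot, Jct1, Y2, HubB, HubA}.
Min-cut edges: Depot→Y3 (13), Depot→Port (7), HubA→Port (10); capacity 13 + 7 + 10 = 30.
This cut is saturated, so no flow can exceed 30.

30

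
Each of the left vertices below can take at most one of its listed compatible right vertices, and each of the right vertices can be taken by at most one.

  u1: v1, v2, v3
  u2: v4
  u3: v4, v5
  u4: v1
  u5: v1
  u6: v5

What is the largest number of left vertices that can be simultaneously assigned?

Unit-capacity flow: source→left, listed edges, right→sink; max matching = max flow.
Augmenting path u1→v1 (+1); matched 1.
Augmenting path u2→v4 (+1); matched 2.
Augmenting path u3→v5 (+1); matched 3.
Augmenting path u4→v1→u1→v2 (+1); matched 4.
No augmenting path remains; maximum matching = 4.
König certificate: {u1, v1, v4, v5} is a vertex cover of size 4 (every listed pair touches it), so no matching can be larger.

4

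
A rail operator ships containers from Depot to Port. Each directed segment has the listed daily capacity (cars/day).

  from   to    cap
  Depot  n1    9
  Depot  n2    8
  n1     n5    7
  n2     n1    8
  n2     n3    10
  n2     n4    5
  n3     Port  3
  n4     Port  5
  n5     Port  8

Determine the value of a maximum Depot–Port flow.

Augment Depot→n1→n5→Port: bottleneck 7, flow now 7.
Augment Depot→n2→n3→Port: bottleneck 3, flow now 10.
Augment Depot→n2→n4→Port: bottleneck 5, flow now 15.
No augmenting path remains; maximum flow = 15.
In the residual graph, reachable from Depot: {Depot, n1}.
Min-cut edges: Depot→n2 (8), n1→n5 (7); capacity 8 + 7 = 15.
This cut is saturated, so no flow can exceed 15.

15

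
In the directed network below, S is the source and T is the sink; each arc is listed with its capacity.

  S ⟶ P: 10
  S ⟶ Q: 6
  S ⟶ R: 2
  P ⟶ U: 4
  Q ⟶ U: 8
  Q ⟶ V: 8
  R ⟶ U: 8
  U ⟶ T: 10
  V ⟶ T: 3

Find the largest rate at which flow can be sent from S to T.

Augment S→P→U→T: bottleneck 4, flow now 4.
Augment S→Q→U→T: bottleneck 6, flow now 10.
Augment S→R→U→Q→V→T: bottleneck 2, flow now 12. (uses reverse residual edge)
No augmenting path remains; maximum flow = 12.
In the residual graph, reachable from S: {S, P}.
Min-cut edges: S→Q (6), S→R (2), P→U (4); capacity 6 + 2 + 4 = 12.
This cut is saturated, so no flow can exceed 12.

12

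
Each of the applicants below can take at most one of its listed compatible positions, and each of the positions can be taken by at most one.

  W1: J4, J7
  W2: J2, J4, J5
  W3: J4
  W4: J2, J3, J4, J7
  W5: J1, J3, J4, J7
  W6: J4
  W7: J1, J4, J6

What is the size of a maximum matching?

Unit-capacity flow: source→left, listed edges, right→sink; max matching = max flow.
Augmenting path W1→J4 (+1); matched 1.
Augmenting path W2→J2 (+1); matched 2.
Augmenting path W4→J3 (+1); matched 3.
Augmenting path W5→J1 (+1); matched 4.
Augmenting path W7→J6 (+1); matched 5.
Augmenting path W3→J4→W1→J7 (+1); matched 6.
No augmenting path remains; maximum matching = 6.
König certificate: {W1, W2, W4, W5, W7, J4} is a vertex cover of size 6 (every listed pair touches it), so no matching can be larger.

6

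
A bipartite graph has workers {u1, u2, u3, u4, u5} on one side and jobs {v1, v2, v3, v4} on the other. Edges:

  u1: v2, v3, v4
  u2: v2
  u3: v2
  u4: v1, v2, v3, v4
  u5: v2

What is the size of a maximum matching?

Unit-capacity flow: source→left, listed edges, right→sink; max matching = max flow.
Augmenting path u1→v2 (+1); matched 1.
Augmenting path u4→v1 (+1); matched 2.
Augmenting path u2→v2→u1→v3 (+1); matched 3.
No augmenting path remains; maximum matching = 3.
König certificate: {u1, u4, v2} is a vertex cover of size 3 (every listed pair touches it), so no matching can be larger.

3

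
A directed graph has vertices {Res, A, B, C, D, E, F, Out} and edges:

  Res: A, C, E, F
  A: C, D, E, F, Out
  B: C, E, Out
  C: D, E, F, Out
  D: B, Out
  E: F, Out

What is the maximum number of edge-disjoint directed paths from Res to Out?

3

Assign every edge capacity 1; by Menger, the answer equals the max flow.
Path Res→A→Out (+1); total 1.
Path Res→C→Out (+1); total 2.
Path Res→E→Out (+1); total 3.
No residual Res→Out path; max flow = 3.
Certifying cut of size 3: {Res→A, Res→C, Res→E}.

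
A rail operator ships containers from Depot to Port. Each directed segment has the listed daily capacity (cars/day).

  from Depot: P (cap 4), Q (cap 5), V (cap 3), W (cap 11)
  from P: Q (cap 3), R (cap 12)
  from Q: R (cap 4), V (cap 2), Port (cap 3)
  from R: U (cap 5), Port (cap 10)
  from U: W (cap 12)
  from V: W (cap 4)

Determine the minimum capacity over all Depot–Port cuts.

Augment Depot→Q→Port: bottleneck 3, flow now 3.
Augment Depot→P→R→Port: bottleneck 4, flow now 7.
Augment Depot→Q→R→Port: bottleneck 2, flow now 9.
No augmenting path remains; maximum flow = 9.
By max-flow min-cut, the minimum cut capacity equals the max flow.
In the residual graph, reachable from Depot: {Depot, V, W}.
Min-cut edges: Depot→P (4), Depot→Q (5); capacity 4 + 5 = 9.

9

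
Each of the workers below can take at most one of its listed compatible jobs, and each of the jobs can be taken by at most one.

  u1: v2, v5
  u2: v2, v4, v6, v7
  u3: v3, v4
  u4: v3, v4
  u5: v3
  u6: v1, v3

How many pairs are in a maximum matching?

5

Unit-capacity flow: source→left, listed edges, right→sink; max matching = max flow.
Augmenting path u1→v2 (+1); matched 1.
Augmenting path u2→v4 (+1); matched 2.
Augmenting path u3→v3 (+1); matched 3.
Augmenting path u6→v1 (+1); matched 4.
Augmenting path u4→v4→u2→v6 (+1); matched 5.
No augmenting path remains; maximum matching = 5.
König certificate: {u1, u2, u6, v3, v4} is a vertex cover of size 5 (every listed pair touches it), so no matching can be larger.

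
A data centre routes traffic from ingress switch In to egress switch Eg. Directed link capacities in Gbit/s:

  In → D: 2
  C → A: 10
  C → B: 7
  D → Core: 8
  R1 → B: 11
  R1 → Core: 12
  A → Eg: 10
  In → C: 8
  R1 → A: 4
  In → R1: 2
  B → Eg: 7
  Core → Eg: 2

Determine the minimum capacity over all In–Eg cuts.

Augment In→C→B→Eg: bottleneck 7, flow now 7.
Augment In→C→A→Eg: bottleneck 1, flow now 8.
Augment In→R1→Core→Eg: bottleneck 2, flow now 10.
Augment In→D→Core→R1→A→Eg: bottleneck 2, flow now 12. (uses reverse residual edge)
No augmenting path remains; maximum flow = 12.
By max-flow min-cut, the minimum cut capacity equals the max flow.
In the residual graph, reachable from In: {In}.
Min-cut edges: In→C (8), In→R1 (2), In→D (2); capacity 8 + 2 + 2 = 12.

12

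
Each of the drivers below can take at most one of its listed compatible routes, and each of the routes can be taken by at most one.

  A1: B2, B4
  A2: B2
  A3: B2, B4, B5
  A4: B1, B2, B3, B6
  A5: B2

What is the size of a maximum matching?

4

Unit-capacity flow: source→left, listed edges, right→sink; max matching = max flow.
Augmenting path A1→B2 (+1); matched 1.
Augmenting path A3→B4 (+1); matched 2.
Augmenting path A4→B1 (+1); matched 3.
Augmenting path A2→B2→A1→B4→A3→B5 (+1); matched 4.
No augmenting path remains; maximum matching = 4.
König certificate: {A1, A3, A4, B2} is a vertex cover of size 4 (every listed pair touches it), so no matching can be larger.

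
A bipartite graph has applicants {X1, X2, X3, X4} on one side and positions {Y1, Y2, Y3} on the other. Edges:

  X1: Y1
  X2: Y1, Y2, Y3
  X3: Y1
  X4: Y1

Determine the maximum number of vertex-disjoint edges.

Unit-capacity flow: source→left, listed edges, right→sink; max matching = max flow.
Augmenting path X1→Y1 (+1); matched 1.
Augmenting path X2→Y2 (+1); matched 2.
No augmenting path remains; maximum matching = 2.
König certificate: {X2, Y1} is a vertex cover of size 2 (every listed pair touches it), so no matching can be larger.

2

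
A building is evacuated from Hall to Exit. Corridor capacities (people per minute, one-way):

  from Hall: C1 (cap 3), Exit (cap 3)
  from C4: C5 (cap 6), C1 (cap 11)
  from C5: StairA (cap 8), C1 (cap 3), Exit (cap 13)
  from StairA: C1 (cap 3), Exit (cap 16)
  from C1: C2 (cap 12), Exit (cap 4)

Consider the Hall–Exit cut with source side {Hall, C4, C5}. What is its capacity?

Edges leaving {Hall, C4, C5}: Hall→C1 (3), Hall→Exit (3), C4→C1 (11), C5→StairA (8), C5→C1 (3), C5→Exit (13).
Cut capacity = 3 + 3 + 11 + 8 + 3 + 13 = 41.

41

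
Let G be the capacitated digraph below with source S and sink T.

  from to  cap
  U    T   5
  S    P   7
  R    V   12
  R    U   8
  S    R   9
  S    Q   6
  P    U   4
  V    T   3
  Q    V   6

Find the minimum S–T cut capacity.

8

Augment S→P→U→T: bottleneck 4, flow now 4.
Augment S→Q→V→T: bottleneck 3, flow now 7.
Augment S→R→U→T: bottleneck 1, flow now 8.
No augmenting path remains; maximum flow = 8.
By max-flow min-cut, the minimum cut capacity equals the max flow.
In the residual graph, reachable from S: {S, P, Q, R, U, V}.
Min-cut edges: U→T (5), V→T (3); capacity 5 + 3 = 8.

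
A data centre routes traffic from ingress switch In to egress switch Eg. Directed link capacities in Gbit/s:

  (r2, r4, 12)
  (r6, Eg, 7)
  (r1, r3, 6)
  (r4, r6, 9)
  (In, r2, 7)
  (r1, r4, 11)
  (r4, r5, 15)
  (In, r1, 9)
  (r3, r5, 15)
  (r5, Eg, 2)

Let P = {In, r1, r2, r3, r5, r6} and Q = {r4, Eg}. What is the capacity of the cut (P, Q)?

32

Edges leaving {In, r1, r2, r3, r5, r6}: r1→r4 (11), r2→r4 (12), r5→Eg (2), r6→Eg (7).
Cut capacity = 11 + 12 + 2 + 7 = 32.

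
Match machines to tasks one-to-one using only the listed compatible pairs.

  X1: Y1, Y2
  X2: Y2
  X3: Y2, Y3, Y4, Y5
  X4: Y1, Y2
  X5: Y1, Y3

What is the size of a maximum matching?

4

Unit-capacity flow: source→left, listed edges, right→sink; max matching = max flow.
Augmenting path X1→Y1 (+1); matched 1.
Augmenting path X2→Y2 (+1); matched 2.
Augmenting path X3→Y3 (+1); matched 3.
Augmenting path X5→Y3→X3→Y4 (+1); matched 4.
No augmenting path remains; maximum matching = 4.
König certificate: {X3, X5, Y1, Y2} is a vertex cover of size 4 (every listed pair touches it), so no matching can be larger.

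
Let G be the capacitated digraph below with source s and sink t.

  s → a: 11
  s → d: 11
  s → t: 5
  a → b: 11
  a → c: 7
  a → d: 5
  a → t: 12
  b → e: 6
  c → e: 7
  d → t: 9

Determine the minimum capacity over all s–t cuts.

25

Augment s→t: bottleneck 5, flow now 5.
Augment s→a→t: bottleneck 11, flow now 16.
Augment s→d→t: bottleneck 9, flow now 25.
No augmenting path remains; maximum flow = 25.
By max-flow min-cut, the minimum cut capacity equals the max flow.
In the residual graph, reachable from s: {s, d}.
Min-cut edges: s→a (11), s→t (5), d→t (9); capacity 11 + 5 + 9 = 25.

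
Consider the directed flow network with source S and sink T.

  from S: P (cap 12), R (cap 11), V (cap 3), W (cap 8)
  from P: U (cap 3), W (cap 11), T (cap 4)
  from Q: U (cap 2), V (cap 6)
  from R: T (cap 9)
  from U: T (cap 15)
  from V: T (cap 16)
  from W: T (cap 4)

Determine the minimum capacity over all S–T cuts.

23

Augment S→P→T: bottleneck 4, flow now 4.
Augment S→R→T: bottleneck 9, flow now 13.
Augment S→V→T: bottleneck 3, flow now 16.
Augment S→W→T: bottleneck 4, flow now 20.
Augment S→P→U→T: bottleneck 3, flow now 23.
No augmenting path remains; maximum flow = 23.
By max-flow min-cut, the minimum cut capacity equals the max flow.
In the residual graph, reachable from S: {S, P, R, W}.
Min-cut edges: S→V (3), P→U (3), P→T (4), R→T (9), W→T (4); capacity 3 + 3 + 4 + 9 + 4 = 23.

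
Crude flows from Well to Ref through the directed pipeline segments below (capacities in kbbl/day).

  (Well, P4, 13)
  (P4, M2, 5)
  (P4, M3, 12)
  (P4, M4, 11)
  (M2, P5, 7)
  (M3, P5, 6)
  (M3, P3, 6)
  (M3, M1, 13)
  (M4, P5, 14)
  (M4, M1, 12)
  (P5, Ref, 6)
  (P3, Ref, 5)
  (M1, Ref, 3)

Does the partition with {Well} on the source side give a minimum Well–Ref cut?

Yes — it is a minimum cut (capacity 13).

Given cut capacity: 13 = 13.
Augment Well→P4→M2→P5→Ref: bottleneck 5, flow now 5.
Augment Well→P4→M3→P5→Ref: bottleneck 1, flow now 6.
Augment Well→P4→M3→P3→Ref: bottleneck 5, flow now 11.
Augment Well→P4→M3→M1→Ref: bottleneck 2, flow now 13.
No augmenting path remains; maximum flow = 13.
Cut capacity 13 equals the max flow, so it is a minimum cut.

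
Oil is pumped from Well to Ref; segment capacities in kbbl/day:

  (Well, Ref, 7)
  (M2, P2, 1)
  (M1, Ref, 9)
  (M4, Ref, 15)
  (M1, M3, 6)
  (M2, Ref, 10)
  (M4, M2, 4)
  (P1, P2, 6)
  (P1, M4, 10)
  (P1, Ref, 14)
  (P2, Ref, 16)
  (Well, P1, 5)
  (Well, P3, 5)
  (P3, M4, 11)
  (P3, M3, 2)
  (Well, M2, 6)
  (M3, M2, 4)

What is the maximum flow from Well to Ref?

Augment Well→Ref: bottleneck 7, flow now 7.
Augment Well→P1→Ref: bottleneck 5, flow now 12.
Augment Well→M2→Ref: bottleneck 6, flow now 18.
Augment Well→P3→M4→Ref: bottleneck 5, flow now 23.
No augmenting path remains; maximum flow = 23.
In the residual graph, reachable from Well: {Well}.
Min-cut edges: Well→P3 (5), Well→P1 (5), Well→M2 (6), Well→Ref (7); capacity 5 + 5 + 6 + 7 = 23.
This cut is saturated, so no flow can exceed 23.

23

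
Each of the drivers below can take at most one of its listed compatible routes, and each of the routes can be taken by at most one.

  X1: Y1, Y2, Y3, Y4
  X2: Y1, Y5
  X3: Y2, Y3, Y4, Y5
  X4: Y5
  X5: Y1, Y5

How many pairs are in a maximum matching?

Unit-capacity flow: source→left, listed edges, right→sink; max matching = max flow.
Augmenting path X1→Y1 (+1); matched 1.
Augmenting path X2→Y5 (+1); matched 2.
Augmenting path X3→Y2 (+1); matched 3.
Augmenting path X5→Y1→X1→Y3 (+1); matched 4.
No augmenting path remains; maximum matching = 4.
König certificate: {X1, X3, Y1, Y5} is a vertex cover of size 4 (every listed pair touches it), so no matching can be larger.

4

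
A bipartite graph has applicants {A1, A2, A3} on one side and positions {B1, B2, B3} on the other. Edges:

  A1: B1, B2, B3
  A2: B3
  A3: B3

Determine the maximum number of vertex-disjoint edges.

Unit-capacity flow: source→left, listed edges, right→sink; max matching = max flow.
Augmenting path A1→B1 (+1); matched 1.
Augmenting path A2→B3 (+1); matched 2.
No augmenting path remains; maximum matching = 2.
König certificate: {A1, B3} is a vertex cover of size 2 (every listed pair touches it), so no matching can be larger.

2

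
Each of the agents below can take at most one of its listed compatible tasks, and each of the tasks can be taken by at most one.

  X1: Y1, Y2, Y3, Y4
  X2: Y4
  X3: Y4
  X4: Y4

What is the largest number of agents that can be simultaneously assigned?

Unit-capacity flow: source→left, listed edges, right→sink; max matching = max flow.
Augmenting path X1→Y1 (+1); matched 1.
Augmenting path X2→Y4 (+1); matched 2.
No augmenting path remains; maximum matching = 2.
König certificate: {X1, Y4} is a vertex cover of size 2 (every listed pair touches it), so no matching can be larger.

2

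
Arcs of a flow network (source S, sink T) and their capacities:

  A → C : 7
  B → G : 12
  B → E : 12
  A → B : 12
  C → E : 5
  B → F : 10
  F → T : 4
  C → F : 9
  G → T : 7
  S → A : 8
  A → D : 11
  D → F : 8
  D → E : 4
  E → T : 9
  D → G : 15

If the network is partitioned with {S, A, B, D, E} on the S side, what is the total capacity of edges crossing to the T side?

61

Edges leaving {S, A, B, D, E}: A→C (7), B→F (10), B→G (12), D→F (8), D→G (15), E→T (9).
Cut capacity = 7 + 10 + 12 + 8 + 15 + 9 = 61.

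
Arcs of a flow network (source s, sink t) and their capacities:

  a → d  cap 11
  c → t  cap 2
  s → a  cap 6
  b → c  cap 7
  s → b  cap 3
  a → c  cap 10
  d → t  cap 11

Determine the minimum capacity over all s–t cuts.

8

Augment s→a→c→t: bottleneck 2, flow now 2.
Augment s→a→d→t: bottleneck 4, flow now 6.
Augment s→b→c→a→d→t: bottleneck 2, flow now 8. (uses reverse residual edge)
No augmenting path remains; maximum flow = 8.
By max-flow min-cut, the minimum cut capacity equals the max flow.
In the residual graph, reachable from s: {s, b, c}.
Min-cut edges: s→a (6), c→t (2); capacity 6 + 2 = 8.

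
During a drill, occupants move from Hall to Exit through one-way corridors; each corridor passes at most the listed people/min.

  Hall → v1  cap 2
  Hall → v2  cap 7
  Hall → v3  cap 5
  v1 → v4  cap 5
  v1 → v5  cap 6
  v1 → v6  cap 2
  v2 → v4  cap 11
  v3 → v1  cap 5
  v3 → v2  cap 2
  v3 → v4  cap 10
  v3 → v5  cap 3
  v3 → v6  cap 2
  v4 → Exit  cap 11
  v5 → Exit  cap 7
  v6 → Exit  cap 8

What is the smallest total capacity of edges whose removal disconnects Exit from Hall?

14

Augment Hall→v1→v4→Exit: bottleneck 2, flow now 2.
Augment Hall→v2→v4→Exit: bottleneck 7, flow now 9.
Augment Hall→v3→v4→Exit: bottleneck 2, flow now 11.
Augment Hall→v3→v5→Exit: bottleneck 3, flow now 14.
No augmenting path remains; maximum flow = 14.
By max-flow min-cut, the minimum cut capacity equals the max flow.
In the residual graph, reachable from Hall: {Hall}.
Min-cut edges: Hall→v1 (2), Hall→v2 (7), Hall→v3 (5); capacity 2 + 7 + 5 = 14.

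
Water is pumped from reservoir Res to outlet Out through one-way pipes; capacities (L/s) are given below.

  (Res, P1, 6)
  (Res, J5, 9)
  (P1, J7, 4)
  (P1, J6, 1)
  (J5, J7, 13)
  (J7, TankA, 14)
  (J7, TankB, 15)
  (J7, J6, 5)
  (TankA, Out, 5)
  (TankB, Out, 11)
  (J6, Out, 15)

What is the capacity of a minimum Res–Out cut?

14

Augment Res→P1→J6→Out: bottleneck 1, flow now 1.
Augment Res→P1→J7→TankA→Out: bottleneck 4, flow now 5.
Augment Res→J5→J7→TankA→Out: bottleneck 1, flow now 6.
Augment Res→J5→J7→TankB→Out: bottleneck 8, flow now 14.
No augmenting path remains; maximum flow = 14.
By max-flow min-cut, the minimum cut capacity equals the max flow.
In the residual graph, reachable from Res: {Res, P1}.
Min-cut edges: Res→J5 (9), P1→J7 (4), P1→J6 (1); capacity 9 + 4 + 1 = 14.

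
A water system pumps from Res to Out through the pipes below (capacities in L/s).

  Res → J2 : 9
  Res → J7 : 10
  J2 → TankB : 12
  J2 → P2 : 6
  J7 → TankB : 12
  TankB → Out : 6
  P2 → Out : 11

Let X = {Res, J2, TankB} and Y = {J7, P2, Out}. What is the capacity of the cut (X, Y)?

Edges leaving {Res, J2, TankB}: Res→J7 (10), J2→P2 (6), TankB→Out (6).
Cut capacity = 10 + 6 + 6 = 22.

22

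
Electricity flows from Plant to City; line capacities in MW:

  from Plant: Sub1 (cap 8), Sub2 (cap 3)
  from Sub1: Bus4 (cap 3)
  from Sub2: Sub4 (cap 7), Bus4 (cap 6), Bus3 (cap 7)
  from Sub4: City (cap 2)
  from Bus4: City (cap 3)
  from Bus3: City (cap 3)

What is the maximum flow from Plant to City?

6

Augment Plant→Sub1→Bus4→City: bottleneck 3, flow now 3.
Augment Plant→Sub2→Sub4→City: bottleneck 2, flow now 5.
Augment Plant→Sub2→Bus3→City: bottleneck 1, flow now 6.
No augmenting path remains; maximum flow = 6.
In the residual graph, reachable from Plant: {Plant, Sub1}.
Min-cut edges: Plant→Sub2 (3), Sub1→Bus4 (3); capacity 3 + 3 = 6.
This cut is saturated, so no flow can exceed 6.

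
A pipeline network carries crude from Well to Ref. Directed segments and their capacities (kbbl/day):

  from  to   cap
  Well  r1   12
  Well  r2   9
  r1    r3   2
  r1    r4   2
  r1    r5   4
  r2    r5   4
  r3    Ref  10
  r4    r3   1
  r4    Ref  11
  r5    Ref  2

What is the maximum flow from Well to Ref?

Augment Well→r1→r3→Ref: bottleneck 2, flow now 2.
Augment Well→r1→r4→Ref: bottleneck 2, flow now 4.
Augment Well→r1→r5→Ref: bottleneck 2, flow now 6.
No augmenting path remains; maximum flow = 6.
In the residual graph, reachable from Well: {Well, r1, r2, r5}.
Min-cut edges: r1→r3 (2), r1→r4 (2), r5→Ref (2); capacity 2 + 2 + 2 = 6.
This cut is saturated, so no flow can exceed 6.

6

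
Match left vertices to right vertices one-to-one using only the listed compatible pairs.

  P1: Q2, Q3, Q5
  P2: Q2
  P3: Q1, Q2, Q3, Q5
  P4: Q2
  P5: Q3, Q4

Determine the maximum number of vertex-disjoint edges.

4

Unit-capacity flow: source→left, listed edges, right→sink; max matching = max flow.
Augmenting path P1→Q2 (+1); matched 1.
Augmenting path P3→Q1 (+1); matched 2.
Augmenting path P5→Q3 (+1); matched 3.
Augmenting path P2→Q2→P1→Q5 (+1); matched 4.
No augmenting path remains; maximum matching = 4.
König certificate: {P1, P3, P5, Q2} is a vertex cover of size 4 (every listed pair touches it), so no matching can be larger.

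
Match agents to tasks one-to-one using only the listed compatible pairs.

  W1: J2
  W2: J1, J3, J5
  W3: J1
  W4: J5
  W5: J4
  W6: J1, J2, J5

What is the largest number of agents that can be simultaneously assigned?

5

Unit-capacity flow: source→left, listed edges, right→sink; max matching = max flow.
Augmenting path W1→J2 (+1); matched 1.
Augmenting path W2→J1 (+1); matched 2.
Augmenting path W4→J5 (+1); matched 3.
Augmenting path W5→J4 (+1); matched 4.
Augmenting path W3→J1→W2→J3 (+1); matched 5.
No augmenting path remains; maximum matching = 5.
König certificate: {W2, W5, J1, J2, J5} is a vertex cover of size 5 (every listed pair touches it), so no matching can be larger.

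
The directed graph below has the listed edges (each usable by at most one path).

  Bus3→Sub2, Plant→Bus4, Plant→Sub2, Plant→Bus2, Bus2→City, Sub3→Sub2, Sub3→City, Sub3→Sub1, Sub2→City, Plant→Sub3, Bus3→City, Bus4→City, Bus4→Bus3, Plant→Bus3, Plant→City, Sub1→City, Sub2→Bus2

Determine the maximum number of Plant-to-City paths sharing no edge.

Assign every edge capacity 1; by Menger, the answer equals the max flow.
Path Plant→City (+1); total 1.
Path Plant→Sub3→City (+1); total 2.
Path Plant→Bus4→City (+1); total 3.
Path Plant→Bus3→City (+1); total 4.
Path Plant→Sub2→City (+1); total 5.
Path Plant→Bus2→City (+1); total 6.
No residual Plant→City path; max flow = 6.
Certifying cut of size 6: {Plant→Bus2, Plant→Bus3, Plant→Bus4, Plant→City, Plant→Sub2, Plant→Sub3}.

6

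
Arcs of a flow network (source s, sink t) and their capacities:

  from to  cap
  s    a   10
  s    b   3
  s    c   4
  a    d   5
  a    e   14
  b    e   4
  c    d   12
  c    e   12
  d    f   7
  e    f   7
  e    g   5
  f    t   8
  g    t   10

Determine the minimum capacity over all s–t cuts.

Augment s→a→d→f→t: bottleneck 5, flow now 5.
Augment s→a→e→f→t: bottleneck 3, flow now 8.
Augment s→a→e→g→t: bottleneck 2, flow now 10.
Augment s→b→e→g→t: bottleneck 3, flow now 13.
No augmenting path remains; maximum flow = 13.
By max-flow min-cut, the minimum cut capacity equals the max flow.
In the residual graph, reachable from s: {s, a, b, c, d, e, f}.
Min-cut edges: e→g (5), f→t (8); capacity 5 + 8 = 13.

13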